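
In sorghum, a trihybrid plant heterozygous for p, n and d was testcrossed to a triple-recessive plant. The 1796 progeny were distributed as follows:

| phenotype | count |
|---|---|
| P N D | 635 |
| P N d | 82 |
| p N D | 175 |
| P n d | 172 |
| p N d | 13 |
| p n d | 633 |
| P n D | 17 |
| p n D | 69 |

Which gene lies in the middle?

The two most frequent reciprocal classes, P N D and p n d, are the parental types, so the F1 was P N D / p n d.
The two rarest classes, P n D and p N d, are the double crossovers. Comparing them with the parentals, only the n allele has switched, so n is the middle locus and the order is d – n – p.

n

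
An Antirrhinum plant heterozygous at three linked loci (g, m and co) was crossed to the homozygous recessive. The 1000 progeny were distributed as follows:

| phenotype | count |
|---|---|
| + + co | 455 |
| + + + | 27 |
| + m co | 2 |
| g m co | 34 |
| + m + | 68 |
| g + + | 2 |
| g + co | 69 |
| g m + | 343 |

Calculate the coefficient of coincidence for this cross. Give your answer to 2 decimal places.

The two most frequent reciprocal classes, + + co and g m +, are the parental types, so the F1 was + + co / g m +.
The two rarest classes, + m co and g + +, are the double crossovers. Comparing them with the parentals, only the m allele has switched, so m is the middle locus and the order is g – m – co.
g–m: (137 + 4)/1000 = 0.1410; m–co: (61 + 4)/1000 = 0.0650.
Expected DCO frequency = 0.1410 × 0.0650 ≈ 0.00916; observed = 4/1000 ≈ 0.00400.
Coefficient of coincidence = 0.00400/0.00916 ≈ 0.44.

0.44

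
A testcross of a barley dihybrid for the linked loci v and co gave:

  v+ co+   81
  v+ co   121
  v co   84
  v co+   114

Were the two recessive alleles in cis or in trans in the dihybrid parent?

trans

The two most frequent classes are v+ co (121) and v co+ (114); these are the parental (non-recombinant) types.
So the F1 carried v+ co on one chromosome and v co+ on the other — the recessive alleles are on opposite chromosomes (trans / repulsion).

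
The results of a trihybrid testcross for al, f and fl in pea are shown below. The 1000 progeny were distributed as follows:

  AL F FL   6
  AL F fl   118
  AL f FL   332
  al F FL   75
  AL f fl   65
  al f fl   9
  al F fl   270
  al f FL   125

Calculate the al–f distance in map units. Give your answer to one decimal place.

25.8 map units

The two most frequent reciprocal classes, al F fl and AL f FL, are the parental types, so the F1 was al F fl / AL f FL.
The two rarest classes, al f fl and AL F FL, are the double crossovers. Comparing them with the parentals, only the f allele has switched, so f is the middle locus and the order is fl – f – al.
Crossovers in the f–al interval produce the single-crossover classes AL F fl and al f FL (118 + 125 = 243) plus the double crossovers (15).
RF(f–al) = (243 + 15) / 1000 = 258/1000 = 0.2580 → 25.8 map units.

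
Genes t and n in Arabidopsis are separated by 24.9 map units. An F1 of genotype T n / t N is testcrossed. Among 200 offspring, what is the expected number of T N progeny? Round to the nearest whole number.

25

A map distance of 24.9 map units corresponds to a recombination frequency of 0.249.
The F1 is T n / t N, so T N is a recombinant gamete class with expected frequency r/2 = 0.249/2 = 0.1245.
Expected number = 0.1245 × 200 = 24.90 ≈ 25.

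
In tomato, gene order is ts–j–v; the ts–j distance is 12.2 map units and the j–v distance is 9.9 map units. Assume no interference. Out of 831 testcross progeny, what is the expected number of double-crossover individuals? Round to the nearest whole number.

10

Map distances give recombination frequencies of 0.122 and 0.099 for the two intervals.
With no interference, expected double-crossover frequency = 0.122 × 0.099 = 0.01208.
Expected number = 0.01208 × 831 = 10.04 ≈ 10.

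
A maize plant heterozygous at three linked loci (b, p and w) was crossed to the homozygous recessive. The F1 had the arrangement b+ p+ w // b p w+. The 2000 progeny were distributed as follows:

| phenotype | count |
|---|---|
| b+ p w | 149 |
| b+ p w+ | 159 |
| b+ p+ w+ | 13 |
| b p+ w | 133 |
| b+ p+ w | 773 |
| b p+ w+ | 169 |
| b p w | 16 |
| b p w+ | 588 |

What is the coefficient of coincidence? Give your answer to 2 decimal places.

The two rarest classes, b+ p+ w+ and b p w, are the double crossovers. Comparing them with the parentals, only the w allele has switched, so w is the middle locus and the order is p – w – b.
p–w: (318 + 29)/2000 = 0.1735; w–b: (292 + 29)/2000 = 0.1605.
Expected DCO frequency = 0.1735 × 0.1605 ≈ 0.02785; observed = 29/2000 ≈ 0.01450.
Coefficient of coincidence = 0.01450/0.02785 ≈ 0.52.

0.52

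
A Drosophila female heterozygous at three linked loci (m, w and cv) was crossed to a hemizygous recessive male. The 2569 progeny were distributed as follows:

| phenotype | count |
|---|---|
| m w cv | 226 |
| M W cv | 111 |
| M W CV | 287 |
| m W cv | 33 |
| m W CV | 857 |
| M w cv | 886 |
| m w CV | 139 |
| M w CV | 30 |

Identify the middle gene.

The two most frequent reciprocal classes, m W CV and M w cv, are the parental types, so the F1 was m W CV / M w cv.
The two rarest classes, m W cv and M w CV, are the double crossovers. Comparing them with the parentals, only the cv allele has switched, so cv is the middle locus and the order is w – cv – m.

cv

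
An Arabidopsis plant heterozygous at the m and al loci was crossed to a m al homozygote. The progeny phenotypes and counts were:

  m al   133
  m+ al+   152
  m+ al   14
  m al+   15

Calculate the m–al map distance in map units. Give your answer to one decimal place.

The two most frequent classes, m+ al+ (152) and m al (133), are the parental types, so the F1 was m+ al+ / m al.
The recombinant classes are m+ al and m al+: 14 + 15 = 29.
Recombination frequency = 29/314 = 0.0924 ≈ 9.2%, i.e. 9.2 map units.

9.2 map units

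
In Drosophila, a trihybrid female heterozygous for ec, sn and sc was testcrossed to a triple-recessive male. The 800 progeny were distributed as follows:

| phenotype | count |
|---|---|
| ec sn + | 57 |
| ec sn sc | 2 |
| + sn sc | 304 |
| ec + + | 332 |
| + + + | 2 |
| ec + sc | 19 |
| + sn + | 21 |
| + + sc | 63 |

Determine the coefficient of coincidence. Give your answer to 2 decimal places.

0.59

The two most frequent reciprocal classes, ec + + and + sn sc, are the parental types, so the F1 was ec + + / + sn sc.
The two rarest classes, + + + and ec sn sc, are the double crossovers. Comparing them with the parentals, only the ec allele has switched, so ec is the middle locus and the order is sn – ec – sc.
sn–ec: (120 + 4)/800 = 0.1550; ec–sc: (40 + 4)/800 = 0.0550.
Expected DCO frequency = 0.1550 × 0.0550 ≈ 0.00852; observed = 4/800 ≈ 0.00500.
Coefficient of coincidence = 0.00500/0.00852 ≈ 0.59.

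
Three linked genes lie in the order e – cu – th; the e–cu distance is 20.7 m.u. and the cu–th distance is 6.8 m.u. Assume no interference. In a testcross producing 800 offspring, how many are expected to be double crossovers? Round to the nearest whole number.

11

Map distances give recombination frequencies of 0.207 and 0.068 for the two intervals.
With no interference, expected double-crossover frequency = 0.207 × 0.068 = 0.01408.
Expected number = 0.01408 × 800 = 11.26 ≈ 11.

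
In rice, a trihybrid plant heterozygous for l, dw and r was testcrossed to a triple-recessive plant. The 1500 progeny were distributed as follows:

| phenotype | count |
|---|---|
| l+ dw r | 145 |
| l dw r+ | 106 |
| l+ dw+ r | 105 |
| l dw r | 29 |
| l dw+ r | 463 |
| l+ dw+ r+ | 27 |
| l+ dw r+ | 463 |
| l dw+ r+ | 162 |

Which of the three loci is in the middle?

The two most frequent reciprocal classes, l dw+ r and l+ dw r+, are the parental types, so the F1 was l dw+ r / l+ dw r+.
The two rarest classes, l dw r and l+ dw+ r+, are the double crossovers. Comparing them with the parentals, only the dw allele has switched, so dw is the middle locus and the order is r – dw – l.

dw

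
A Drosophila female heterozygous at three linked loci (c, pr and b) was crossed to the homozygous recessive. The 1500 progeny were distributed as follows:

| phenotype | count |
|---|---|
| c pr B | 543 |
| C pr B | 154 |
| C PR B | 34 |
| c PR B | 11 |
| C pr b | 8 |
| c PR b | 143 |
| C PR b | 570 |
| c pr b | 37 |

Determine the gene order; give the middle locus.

pr

The two most frequent reciprocal classes, C PR b and c pr B, are the parental types, so the F1 was C PR b / c pr B.
The two rarest classes, C pr b and c PR B, are the double crossovers. Comparing them with the parentals, only the pr allele has switched, so pr is the middle locus and the order is c – pr – b.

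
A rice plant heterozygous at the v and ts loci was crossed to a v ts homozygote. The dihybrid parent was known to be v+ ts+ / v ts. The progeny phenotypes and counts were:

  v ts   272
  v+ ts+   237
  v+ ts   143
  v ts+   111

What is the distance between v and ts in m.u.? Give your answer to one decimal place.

The recombinant classes are v+ ts and v ts+: 143 + 111 = 254.
Recombination frequency = 254/763 = 0.3329 ≈ 33.3%, i.e. 33.3 m.u.

33.3 m.u.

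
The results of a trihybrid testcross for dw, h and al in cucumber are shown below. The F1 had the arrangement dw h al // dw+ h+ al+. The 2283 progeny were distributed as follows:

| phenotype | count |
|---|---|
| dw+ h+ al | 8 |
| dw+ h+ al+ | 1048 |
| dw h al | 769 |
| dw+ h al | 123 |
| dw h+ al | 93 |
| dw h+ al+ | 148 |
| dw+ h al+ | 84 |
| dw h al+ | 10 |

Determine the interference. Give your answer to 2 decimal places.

0.27

The two rarest classes, dw h al+ and dw+ h+ al, are the double crossovers. Comparing them with the parentals, only the al allele has switched, so al is the middle locus and the order is dw – al – h.
dw–al: (271 + 18)/2283 = 0.1266; al–h: (177 + 18)/2283 = 0.0854.
Expected DCO frequency = 0.1266 × 0.0854 ≈ 0.01081; observed = 18/2283 ≈ 0.00788.
Coefficient of coincidence = 0.00788/0.01081 ≈ 0.73; interference = 1 − 0.73 = 0.27.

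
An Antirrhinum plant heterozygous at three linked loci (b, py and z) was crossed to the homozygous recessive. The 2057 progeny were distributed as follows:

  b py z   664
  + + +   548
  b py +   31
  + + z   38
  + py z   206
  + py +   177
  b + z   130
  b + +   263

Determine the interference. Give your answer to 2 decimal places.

The two most frequent reciprocal classes, b py z and + + +, are the parental types, so the F1 was b py z / + + +.
The two rarest classes, b py + and + + z, are the double crossovers. Comparing them with the parentals, only the z allele has switched, so z is the middle locus and the order is py – z – b.
py–z: (307 + 69)/2057 = 0.1828; z–b: (469 + 69)/2057 = 0.2615.
Expected DCO frequency = 0.1828 × 0.2615 ≈ 0.04780; observed = 69/2057 ≈ 0.03354.
Coefficient of coincidence = 0.03354/0.04780 ≈ 0.70; interference = 1 − 0.70 = 0.30.

0.30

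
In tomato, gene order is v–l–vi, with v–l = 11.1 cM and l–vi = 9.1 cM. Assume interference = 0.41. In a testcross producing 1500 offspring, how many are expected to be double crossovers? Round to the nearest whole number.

Map distances give recombination frequencies of 0.111 and 0.091 for the two intervals.
With interference 0.41 (so coincidence = 0.59), expected double-crossover frequency = 0.111 × 0.091 × 0.59 = 0.00596.
Expected number = 0.00596 × 1500 = 8.94 ≈ 9.

9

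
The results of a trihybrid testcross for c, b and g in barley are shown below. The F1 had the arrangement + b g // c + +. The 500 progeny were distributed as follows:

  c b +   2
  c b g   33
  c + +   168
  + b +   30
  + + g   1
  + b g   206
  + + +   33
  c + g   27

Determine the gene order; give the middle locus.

The two rarest classes, + + g and c b +, are the double crossovers. Comparing them with the parentals, only the b allele has switched, so b is the middle locus and the order is c – b – g.

b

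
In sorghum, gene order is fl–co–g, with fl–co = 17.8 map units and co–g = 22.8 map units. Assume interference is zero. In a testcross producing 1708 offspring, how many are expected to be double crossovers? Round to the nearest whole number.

Map distances give recombination frequencies of 0.178 and 0.228 for the two intervals.
With no interference, expected double-crossover frequency = 0.178 × 0.228 = 0.04058.
Expected number = 0.04058 × 1708 = 69.32 ≈ 69.

69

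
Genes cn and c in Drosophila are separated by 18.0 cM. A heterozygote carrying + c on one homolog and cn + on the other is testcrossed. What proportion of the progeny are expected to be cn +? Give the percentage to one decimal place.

41.0%

A map distance of 18.0 cM corresponds to a recombination frequency of 0.180.
The F1 is + c / cn +, so cn + is a parental gamete class with expected frequency (1 − r)/2 = 0.820/2 = 0.4100.
That is 0.4100 = 41.0% of the progeny.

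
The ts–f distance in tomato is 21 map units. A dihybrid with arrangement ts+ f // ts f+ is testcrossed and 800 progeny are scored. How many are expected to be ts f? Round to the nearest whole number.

A map distance of 21 map units corresponds to a recombination frequency of 0.210.
The F1 is ts+ f / ts f+, so ts f is a recombinant gamete class with expected frequency r/2 = 0.210/2 = 0.1050.
Expected number = 0.1050 × 800 = 84.00 ≈ 84.

84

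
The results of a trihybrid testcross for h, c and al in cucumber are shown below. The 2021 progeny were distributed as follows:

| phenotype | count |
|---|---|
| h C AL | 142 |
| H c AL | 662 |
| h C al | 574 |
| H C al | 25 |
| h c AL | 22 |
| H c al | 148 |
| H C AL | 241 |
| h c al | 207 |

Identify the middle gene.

h

The two most frequent reciprocal classes, H c AL and h C al, are the parental types, so the F1 was H c AL / h C al.
The two rarest classes, h c AL and H C al, are the double crossovers. Comparing them with the parentals, only the h allele has switched, so h is the middle locus and the order is c – h – al.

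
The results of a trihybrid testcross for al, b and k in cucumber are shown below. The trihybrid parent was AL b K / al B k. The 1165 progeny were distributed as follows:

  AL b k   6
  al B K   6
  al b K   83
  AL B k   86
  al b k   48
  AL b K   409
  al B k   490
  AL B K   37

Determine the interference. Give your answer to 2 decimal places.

0.20

The two rarest classes, AL b k and al B K, are the double crossovers. Comparing them with the parentals, only the k allele has switched, so k is the middle locus and the order is b – k – al.
b–k: (85 + 12)/1165 = 0.0833; k–al: (169 + 12)/1165 = 0.1554.
Expected DCO frequency = 0.0833 × 0.1554 ≈ 0.01294; observed = 12/1165 ≈ 0.01030.
Coefficient of coincidence = 0.01030/0.01294 ≈ 0.80; interference = 1 − 0.80 = 0.20.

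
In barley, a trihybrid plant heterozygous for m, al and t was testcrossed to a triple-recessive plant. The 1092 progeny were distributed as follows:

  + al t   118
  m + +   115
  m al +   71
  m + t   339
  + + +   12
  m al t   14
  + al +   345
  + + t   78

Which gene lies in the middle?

al

The two most frequent reciprocal classes, + al + and m + t, are the parental types, so the F1 was + al + / m + t.
The two rarest classes, + + + and m al t, are the double crossovers. Comparing them with the parentals, only the al allele has switched, so al is the middle locus and the order is m – al – t.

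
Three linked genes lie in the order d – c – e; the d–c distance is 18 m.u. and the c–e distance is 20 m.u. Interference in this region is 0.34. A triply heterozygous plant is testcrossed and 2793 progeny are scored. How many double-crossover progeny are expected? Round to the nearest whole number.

66

Map distances give recombination frequencies of 0.180 and 0.200 for the two intervals.
With interference 0.34 (so coincidence = 0.66), expected double-crossover frequency = 0.180 × 0.200 × 0.66 = 0.02376.
Expected number = 0.02376 × 2793 = 66.36 ≈ 66.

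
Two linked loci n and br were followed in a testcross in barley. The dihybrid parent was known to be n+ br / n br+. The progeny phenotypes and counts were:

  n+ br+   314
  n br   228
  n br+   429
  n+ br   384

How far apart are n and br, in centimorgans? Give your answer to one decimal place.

The recombinant classes are n+ br+ and n br: 314 + 228 = 542.
Recombination frequency = 542/1355 = 0.4000 ≈ 40.0%, i.e. 40.0 centimorgans.

40.0 centimorgans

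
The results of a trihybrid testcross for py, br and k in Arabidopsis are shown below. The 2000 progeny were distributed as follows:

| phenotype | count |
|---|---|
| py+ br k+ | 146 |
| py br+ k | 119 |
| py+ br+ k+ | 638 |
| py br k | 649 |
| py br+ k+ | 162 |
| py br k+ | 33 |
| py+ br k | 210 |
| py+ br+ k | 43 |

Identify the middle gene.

The two most frequent reciprocal classes, py+ br+ k+ and py br k, are the parental types, so the F1 was py+ br+ k+ / py br k.
The two rarest classes, py+ br+ k and py br k+, are the double crossovers. Comparing them with the parentals, only the k allele has switched, so k is the middle locus and the order is py – k – br.

k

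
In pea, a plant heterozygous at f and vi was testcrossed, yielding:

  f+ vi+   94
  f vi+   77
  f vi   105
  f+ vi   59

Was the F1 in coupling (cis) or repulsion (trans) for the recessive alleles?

The two most frequent classes are f+ vi+ (94) and f vi (105); these are the parental (non-recombinant) types.
So the F1 carried f+ vi+ on one chromosome and f vi on the other — the recessive alleles are on the same chromosome (cis / coupling).

cis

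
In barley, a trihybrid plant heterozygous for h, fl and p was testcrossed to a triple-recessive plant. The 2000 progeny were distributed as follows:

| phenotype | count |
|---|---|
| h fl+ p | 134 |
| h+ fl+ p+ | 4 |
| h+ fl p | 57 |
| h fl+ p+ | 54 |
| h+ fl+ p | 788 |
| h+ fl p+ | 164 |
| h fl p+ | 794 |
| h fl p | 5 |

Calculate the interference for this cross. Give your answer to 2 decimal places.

0.51

The two most frequent reciprocal classes, h+ fl+ p and h fl p+, are the parental types, so the F1 was h+ fl+ p / h fl p+.
The two rarest classes, h+ fl+ p+ and h fl p, are the double crossovers. Comparing them with the parentals, only the p allele has switched, so p is the middle locus and the order is fl – p – h.
fl–p: (111 + 9)/2000 = 0.0600; p–h: (298 + 9)/2000 = 0.1535.
Expected DCO frequency = 0.0600 × 0.1535 ≈ 0.00921; observed = 9/2000 ≈ 0.00450.
Coefficient of coincidence = 0.00450/0.00921 ≈ 0.49; interference = 1 − 0.49 = 0.51.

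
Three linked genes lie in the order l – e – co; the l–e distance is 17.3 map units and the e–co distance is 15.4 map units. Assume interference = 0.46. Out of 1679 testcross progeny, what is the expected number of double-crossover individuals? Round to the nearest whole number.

24

Map distances give recombination frequencies of 0.173 and 0.154 for the two intervals.
With interference 0.46 (so coincidence = 0.54), expected double-crossover frequency = 0.173 × 0.154 × 0.54 = 0.01439.
Expected number = 0.01439 × 1679 = 24.16 ≈ 24.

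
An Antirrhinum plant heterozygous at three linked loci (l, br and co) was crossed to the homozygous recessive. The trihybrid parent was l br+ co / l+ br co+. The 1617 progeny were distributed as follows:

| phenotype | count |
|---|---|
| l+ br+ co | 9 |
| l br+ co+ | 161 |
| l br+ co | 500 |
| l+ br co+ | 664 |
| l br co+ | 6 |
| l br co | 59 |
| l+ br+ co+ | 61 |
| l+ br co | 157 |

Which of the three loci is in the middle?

The two rarest classes, l+ br+ co and l br co+, are the double crossovers. Comparing them with the parentals, only the l allele has switched, so l is the middle locus and the order is co – l – br.

l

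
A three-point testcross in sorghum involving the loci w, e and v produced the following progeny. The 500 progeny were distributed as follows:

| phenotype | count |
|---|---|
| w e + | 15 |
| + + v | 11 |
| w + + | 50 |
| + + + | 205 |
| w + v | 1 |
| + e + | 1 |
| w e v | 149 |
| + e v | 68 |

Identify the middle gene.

e

The two most frequent reciprocal classes, + + + and w e v, are the parental types, so the F1 was + + + / w e v.
The two rarest classes, + e + and w + v, are the double crossovers. Comparing them with the parentals, only the e allele has switched, so e is the middle locus and the order is w – e – v.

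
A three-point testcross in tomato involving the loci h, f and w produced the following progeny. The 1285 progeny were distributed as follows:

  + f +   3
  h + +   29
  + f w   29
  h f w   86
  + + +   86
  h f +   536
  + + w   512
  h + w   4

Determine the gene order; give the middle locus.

The two most frequent reciprocal classes, h f + and + + w, are the parental types, so the F1 was h f + / + + w.
The two rarest classes, + f + and h + w, are the double crossovers. Comparing them with the parentals, only the h allele has switched, so h is the middle locus and the order is f – h – w.

h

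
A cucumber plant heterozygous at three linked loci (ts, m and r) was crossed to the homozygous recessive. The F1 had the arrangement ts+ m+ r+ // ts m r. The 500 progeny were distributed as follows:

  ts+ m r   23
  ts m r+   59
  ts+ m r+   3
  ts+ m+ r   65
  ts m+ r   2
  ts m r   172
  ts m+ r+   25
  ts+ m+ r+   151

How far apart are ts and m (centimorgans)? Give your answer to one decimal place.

10.6 centimorgans

The two rarest classes, ts+ m r+ and ts m+ r, are the double crossovers. Comparing them with the parentals, only the m allele has switched, so m is the middle locus and the order is r – m – ts.
Crossovers in the m–ts interval produce the single-crossover classes ts m+ r+ and ts+ m r (25 + 23 = 48) plus the double crossovers (5).
RF(m–ts) = (48 + 5) / 500 = 53/500 = 0.1060 → 10.6 centimorgans.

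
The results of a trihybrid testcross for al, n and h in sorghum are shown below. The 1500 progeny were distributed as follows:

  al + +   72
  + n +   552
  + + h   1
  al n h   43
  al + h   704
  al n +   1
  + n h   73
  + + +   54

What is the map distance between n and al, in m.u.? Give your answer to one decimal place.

The two most frequent reciprocal classes, al + h and + n +, are the parental types, so the F1 was al + h / + n +.
The two rarest classes, + + h and al n +, are the double crossovers. Comparing them with the parentals, only the al allele has switched, so al is the middle locus and the order is n – al – h.
Crossovers in the n–al interval produce the single-crossover classes al n h and + + + (43 + 54 = 97) plus the double crossovers (2).
RF(n–al) = (97 + 2) / 1500 = 99/1500 = 0.0660 → 6.6 m.u.

6.6 m.u.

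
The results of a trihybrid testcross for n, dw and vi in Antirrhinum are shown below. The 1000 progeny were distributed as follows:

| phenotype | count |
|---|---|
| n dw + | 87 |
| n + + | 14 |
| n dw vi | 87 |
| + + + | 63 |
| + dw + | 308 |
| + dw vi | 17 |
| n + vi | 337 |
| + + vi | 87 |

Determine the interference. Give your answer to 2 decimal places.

The two most frequent reciprocal classes, + dw + and n + vi, are the parental types, so the F1 was + dw + / n + vi.
The two rarest classes, + dw vi and n + +, are the double crossovers. Comparing them with the parentals, only the vi allele has switched, so vi is the middle locus and the order is dw – vi – n.
dw–vi: (150 + 31)/1000 = 0.1810; vi–n: (174 + 31)/1000 = 0.2050.
Expected DCO frequency = 0.1810 × 0.2050 ≈ 0.03710; observed = 31/1000 ≈ 0.03100.
Coefficient of coincidence = 0.03100/0.03710 ≈ 0.84; interference = 1 − 0.84 = 0.16.

0.16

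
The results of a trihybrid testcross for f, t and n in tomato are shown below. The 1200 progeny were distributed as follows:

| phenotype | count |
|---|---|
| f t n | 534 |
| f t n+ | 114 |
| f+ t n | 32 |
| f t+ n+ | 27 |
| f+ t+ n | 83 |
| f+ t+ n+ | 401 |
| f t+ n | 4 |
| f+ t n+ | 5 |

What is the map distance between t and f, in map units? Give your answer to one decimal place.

5.7 map units

The two most frequent reciprocal classes, f t n and f+ t+ n+, are the parental types, so the F1 was f t n / f+ t+ n+.
The two rarest classes, f t+ n and f+ t n+, are the double crossovers. Comparing them with the parentals, only the t allele has switched, so t is the middle locus and the order is n – t – f.
Crossovers in the t–f interval produce the single-crossover classes f+ t n and f t+ n+ (32 + 27 = 59) plus the double crossovers (9).
RF(t–f) = (59 + 9) / 1200 = 68/1200 = 0.0567 → 5.7 map units.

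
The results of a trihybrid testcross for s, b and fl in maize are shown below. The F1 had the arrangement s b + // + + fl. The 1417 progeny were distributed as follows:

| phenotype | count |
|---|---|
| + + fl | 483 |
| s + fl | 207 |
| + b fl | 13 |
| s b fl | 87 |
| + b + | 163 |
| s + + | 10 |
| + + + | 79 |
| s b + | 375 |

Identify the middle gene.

The two rarest classes, s + + and + b fl, are the double crossovers. Comparing them with the parentals, only the b allele has switched, so b is the middle locus and the order is s – b – fl.

b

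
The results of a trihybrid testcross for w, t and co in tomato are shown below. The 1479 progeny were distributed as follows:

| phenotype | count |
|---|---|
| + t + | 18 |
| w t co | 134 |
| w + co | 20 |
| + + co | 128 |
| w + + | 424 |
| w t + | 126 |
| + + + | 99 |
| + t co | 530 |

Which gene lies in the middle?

co

The two most frequent reciprocal classes, + t co and w + +, are the parental types, so the F1 was + t co / w + +.
The two rarest classes, + t + and w + co, are the double crossovers. Comparing them with the parentals, only the co allele has switched, so co is the middle locus and the order is w – co – t.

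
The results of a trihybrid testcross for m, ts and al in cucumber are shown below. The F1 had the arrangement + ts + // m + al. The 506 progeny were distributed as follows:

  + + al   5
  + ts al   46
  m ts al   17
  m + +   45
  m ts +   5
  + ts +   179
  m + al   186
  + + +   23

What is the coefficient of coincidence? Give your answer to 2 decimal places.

1.00

The two rarest classes, m ts + and + + al, are the double crossovers. Comparing them with the parentals, only the m allele has switched, so m is the middle locus and the order is ts – m – al.
ts–m: (40 + 10)/506 = 0.0988; m–al: (91 + 10)/506 = 0.1996.
Expected DCO frequency = 0.0988 × 0.1996 ≈ 0.01972; observed = 10/506 ≈ 0.01976.
Coefficient of coincidence = 0.01976/0.01972 ≈ 1.00.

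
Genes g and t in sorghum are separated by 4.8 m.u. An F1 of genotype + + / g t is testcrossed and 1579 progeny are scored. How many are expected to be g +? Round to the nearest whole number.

38

A map distance of 4.8 m.u. corresponds to a recombination frequency of 0.048.
The F1 is + + / g t, so g + is a recombinant gamete class with expected frequency r/2 = 0.048/2 = 0.0240.
Expected number = 0.0240 × 1579 = 37.90 ≈ 38.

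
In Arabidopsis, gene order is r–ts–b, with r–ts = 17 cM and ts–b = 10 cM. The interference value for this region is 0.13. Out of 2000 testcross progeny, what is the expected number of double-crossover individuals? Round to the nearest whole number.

Map distances give recombination frequencies of 0.170 and 0.100 for the two intervals.
With interference 0.13 (so coincidence = 0.87), expected double-crossover frequency = 0.170 × 0.100 × 0.87 = 0.01479.
Expected number = 0.01479 × 2000 = 29.58 ≈ 30.

30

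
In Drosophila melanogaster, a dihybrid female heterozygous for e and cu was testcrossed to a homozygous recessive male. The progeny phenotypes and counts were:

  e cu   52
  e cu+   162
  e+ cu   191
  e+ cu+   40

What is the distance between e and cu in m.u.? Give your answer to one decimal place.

The two most frequent classes, e+ cu (191) and e cu+ (162), are the parental types, so the F1 was e+ cu / e cu+.
The recombinant classes are e+ cu+ and e cu: 40 + 52 = 92.
Recombination frequency = 92/445 = 0.2067 ≈ 20.7%, i.e. 20.7 m.u.

20.7 m.u.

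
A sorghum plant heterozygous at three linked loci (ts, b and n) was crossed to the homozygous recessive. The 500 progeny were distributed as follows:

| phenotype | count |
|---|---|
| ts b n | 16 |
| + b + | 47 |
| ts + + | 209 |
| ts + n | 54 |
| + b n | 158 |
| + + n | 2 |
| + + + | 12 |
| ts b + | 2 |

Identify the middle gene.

The two most frequent reciprocal classes, ts + + and + b n, are the parental types, so the F1 was ts + + / + b n.
The two rarest classes, ts b + and + + n, are the double crossovers. Comparing them with the parentals, only the b allele has switched, so b is the middle locus and the order is n – b – ts.

b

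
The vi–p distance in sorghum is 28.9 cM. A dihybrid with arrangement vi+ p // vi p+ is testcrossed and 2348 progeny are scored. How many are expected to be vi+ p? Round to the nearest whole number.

835

A map distance of 28.9 cM corresponds to a recombination frequency of 0.289.
The F1 is vi+ p / vi p+, so vi+ p is a parental gamete class with expected frequency (1 − r)/2 = 0.711/2 = 0.3555.
Expected number = 0.3555 × 2348 = 834.71 ≈ 835.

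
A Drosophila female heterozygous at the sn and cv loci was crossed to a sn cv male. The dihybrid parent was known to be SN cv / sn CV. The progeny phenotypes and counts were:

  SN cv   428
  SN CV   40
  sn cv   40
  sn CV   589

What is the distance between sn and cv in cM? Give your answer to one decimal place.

The recombinant classes are SN CV and sn cv: 40 + 40 = 80.
Recombination frequency = 80/1097 = 0.0729 ≈ 7.3%, i.e. 7.3 cM.

7.3 cM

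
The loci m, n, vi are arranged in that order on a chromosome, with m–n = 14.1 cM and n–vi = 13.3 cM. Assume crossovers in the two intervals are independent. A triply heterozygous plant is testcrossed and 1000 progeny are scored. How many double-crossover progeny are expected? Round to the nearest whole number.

Map distances give recombination frequencies of 0.141 and 0.133 for the two intervals.
With no interference, expected double-crossover frequency = 0.141 × 0.133 = 0.01875.
Expected number = 0.01875 × 1000 = 18.75 ≈ 19.

19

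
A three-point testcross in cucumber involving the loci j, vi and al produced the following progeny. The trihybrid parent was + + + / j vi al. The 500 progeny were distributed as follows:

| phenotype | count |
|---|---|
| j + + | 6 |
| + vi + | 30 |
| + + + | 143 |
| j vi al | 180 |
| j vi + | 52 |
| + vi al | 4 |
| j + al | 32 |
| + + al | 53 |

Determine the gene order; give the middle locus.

The two rarest classes, j + + and + vi al, are the double crossovers. Comparing them with the parentals, only the j allele has switched, so j is the middle locus and the order is al – j – vi.

j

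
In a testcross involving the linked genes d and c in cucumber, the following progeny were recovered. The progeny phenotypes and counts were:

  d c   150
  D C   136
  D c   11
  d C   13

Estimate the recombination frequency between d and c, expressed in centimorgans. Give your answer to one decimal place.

The two most frequent classes, D C (136) and d c (150), are the parental types, so the F1 was D C / d c.
The recombinant classes are D c and d C: 11 + 13 = 24.
Recombination frequency = 24/310 = 0.0774 ≈ 7.7%, i.e. 7.7 centimorgans.

7.7 centimorgans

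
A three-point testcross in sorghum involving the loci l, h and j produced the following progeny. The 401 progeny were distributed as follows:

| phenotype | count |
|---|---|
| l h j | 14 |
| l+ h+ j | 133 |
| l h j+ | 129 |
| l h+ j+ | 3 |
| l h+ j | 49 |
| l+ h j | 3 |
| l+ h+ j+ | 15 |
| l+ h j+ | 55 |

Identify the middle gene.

h

The two most frequent reciprocal classes, l h j+ and l+ h+ j, are the parental types, so the F1 was l h j+ / l+ h+ j.
The two rarest classes, l h+ j+ and l+ h j, are the double crossovers. Comparing them with the parentals, only the h allele has switched, so h is the middle locus and the order is j – h – l.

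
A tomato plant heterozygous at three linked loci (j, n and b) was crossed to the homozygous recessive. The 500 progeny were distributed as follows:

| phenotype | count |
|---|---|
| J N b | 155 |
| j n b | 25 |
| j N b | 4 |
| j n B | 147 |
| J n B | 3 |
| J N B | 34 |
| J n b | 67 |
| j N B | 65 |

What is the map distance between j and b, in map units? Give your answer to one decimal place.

13.2 map units

The two most frequent reciprocal classes, J N b and j n B, are the parental types, so the F1 was J N b / j n B.
The two rarest classes, j N b and J n B, are the double crossovers. Comparing them with the parentals, only the j allele has switched, so j is the middle locus and the order is b – j – n.
Crossovers in the b–j interval produce the single-crossover classes J N B and j n b (34 + 25 = 59) plus the double crossovers (7).
RF(b–j) = (59 + 7) / 500 = 66/500 = 0.1320 → 13.2 map units.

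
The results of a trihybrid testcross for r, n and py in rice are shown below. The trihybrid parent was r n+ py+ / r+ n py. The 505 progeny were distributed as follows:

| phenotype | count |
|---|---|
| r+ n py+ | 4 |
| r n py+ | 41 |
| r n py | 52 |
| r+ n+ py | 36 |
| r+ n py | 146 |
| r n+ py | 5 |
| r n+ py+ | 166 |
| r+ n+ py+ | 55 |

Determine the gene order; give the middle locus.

The two rarest classes, r n+ py and r+ n py+, are the double crossovers. Comparing them with the parentals, only the py allele has switched, so py is the middle locus and the order is n – py – r.

py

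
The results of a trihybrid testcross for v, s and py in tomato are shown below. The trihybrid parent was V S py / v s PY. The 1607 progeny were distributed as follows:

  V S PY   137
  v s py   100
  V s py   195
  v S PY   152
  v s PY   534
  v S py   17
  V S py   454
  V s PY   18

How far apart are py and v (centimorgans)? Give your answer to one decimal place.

16.9 centimorgans

The two rarest classes, v S py and V s PY, are the double crossovers. Comparing them with the parentals, only the v allele has switched, so v is the middle locus and the order is s – v – py.
Crossovers in the v–py interval produce the single-crossover classes V S PY and v s py (137 + 100 = 237) plus the double crossovers (35).
RF(v–py) = (237 + 35) / 1607 = 272/1607 = 0.1693 → 16.9 centimorgans.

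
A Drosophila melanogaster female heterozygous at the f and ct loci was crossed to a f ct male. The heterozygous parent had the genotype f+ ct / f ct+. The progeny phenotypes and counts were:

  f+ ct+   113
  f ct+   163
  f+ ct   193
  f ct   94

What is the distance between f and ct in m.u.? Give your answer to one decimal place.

The recombinant classes are f+ ct+ and f ct: 113 + 94 = 207.
Recombination frequency = 207/563 = 0.3677 ≈ 36.8%, i.e. 36.8 m.u.

36.8 m.u.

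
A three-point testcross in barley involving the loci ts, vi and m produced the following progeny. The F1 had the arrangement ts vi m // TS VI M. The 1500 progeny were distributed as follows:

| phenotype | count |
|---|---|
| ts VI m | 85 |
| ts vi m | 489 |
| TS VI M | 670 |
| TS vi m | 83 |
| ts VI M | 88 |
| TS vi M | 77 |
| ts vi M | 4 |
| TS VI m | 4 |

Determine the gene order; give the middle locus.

The two rarest classes, ts vi M and TS VI m, are the double crossovers. Comparing them with the parentals, only the m allele has switched, so m is the middle locus and the order is vi – m – ts.

m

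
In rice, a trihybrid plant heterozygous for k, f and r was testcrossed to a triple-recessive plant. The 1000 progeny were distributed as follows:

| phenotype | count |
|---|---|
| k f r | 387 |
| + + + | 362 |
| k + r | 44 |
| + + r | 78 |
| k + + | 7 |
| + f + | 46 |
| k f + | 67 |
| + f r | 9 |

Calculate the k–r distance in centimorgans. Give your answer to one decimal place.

16.1 centimorgans

The two most frequent reciprocal classes, + + + and k f r, are the parental types, so the F1 was + + + / k f r.
The two rarest classes, k + + and + f r, are the double crossovers. Comparing them with the parentals, only the k allele has switched, so k is the middle locus and the order is f – k – r.
Crossovers in the k–r interval produce the single-crossover classes + + r and k f + (78 + 67 = 145) plus the double crossovers (16).
RF(k–r) = (145 + 16) / 1000 = 161/1000 = 0.1610 → 16.1 centimorgans.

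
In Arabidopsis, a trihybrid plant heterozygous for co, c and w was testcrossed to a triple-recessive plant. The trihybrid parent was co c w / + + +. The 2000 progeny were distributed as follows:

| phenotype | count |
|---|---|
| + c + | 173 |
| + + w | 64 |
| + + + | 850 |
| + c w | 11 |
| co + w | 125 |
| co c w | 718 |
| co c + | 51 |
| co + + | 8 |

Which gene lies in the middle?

co

The two rarest classes, + c w and co + +, are the double crossovers. Comparing them with the parentals, only the co allele has switched, so co is the middle locus and the order is c – co – w.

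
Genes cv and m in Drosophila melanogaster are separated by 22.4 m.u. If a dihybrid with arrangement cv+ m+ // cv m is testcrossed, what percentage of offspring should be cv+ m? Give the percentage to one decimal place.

A map distance of 22.4 m.u. corresponds to a recombination frequency of 0.224.
The F1 is cv+ m+ / cv m, so cv+ m is a recombinant gamete class with expected frequency r/2 = 0.224/2 = 0.1120.
That is 0.1120 = 11.2% of the progeny.

11.2%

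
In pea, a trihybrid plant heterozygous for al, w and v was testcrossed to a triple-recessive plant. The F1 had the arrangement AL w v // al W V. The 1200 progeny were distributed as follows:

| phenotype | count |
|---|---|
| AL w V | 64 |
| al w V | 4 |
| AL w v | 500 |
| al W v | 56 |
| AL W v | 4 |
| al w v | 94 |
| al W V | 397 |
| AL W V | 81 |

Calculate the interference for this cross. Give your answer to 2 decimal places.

The two rarest classes, AL W v and al w V, are the double crossovers. Comparing them with the parentals, only the w allele has switched, so w is the middle locus and the order is al – w – v.
al–w: (175 + 8)/1200 = 0.1525; w–v: (120 + 8)/1200 = 0.1067.
Expected DCO frequency = 0.1525 × 0.1067 ≈ 0.01627; observed = 8/1200 ≈ 0.00667.
Coefficient of coincidence = 0.00667/0.01627 ≈ 0.41; interference = 1 − 0.41 = 0.59.

0.59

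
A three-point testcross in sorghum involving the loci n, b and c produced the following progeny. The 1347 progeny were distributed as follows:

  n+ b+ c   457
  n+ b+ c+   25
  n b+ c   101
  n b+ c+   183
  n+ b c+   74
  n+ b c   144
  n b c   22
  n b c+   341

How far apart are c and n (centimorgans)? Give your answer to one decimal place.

16.5 centimorgans

The two most frequent reciprocal classes, n b c+ and n+ b+ c, are the parental types, so the F1 was n b c+ / n+ b+ c.
The two rarest classes, n b c and n+ b+ c+, are the double crossovers. Comparing them with the parentals, only the c allele has switched, so c is the middle locus and the order is b – c – n.
Crossovers in the c–n interval produce the single-crossover classes n+ b c+ and n b+ c (74 + 101 = 175) plus the double crossovers (47).
RF(c–n) = (175 + 47) / 1347 = 222/1347 = 0.1648 → 16.5 centimorgans.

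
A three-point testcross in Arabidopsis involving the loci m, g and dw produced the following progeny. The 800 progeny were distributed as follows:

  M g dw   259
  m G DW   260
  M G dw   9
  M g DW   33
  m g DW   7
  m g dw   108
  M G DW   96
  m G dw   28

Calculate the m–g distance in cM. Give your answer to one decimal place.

The two most frequent reciprocal classes, M g dw and m G DW, are the parental types, so the F1 was M g dw / m G DW.
The two rarest classes, M G dw and m g DW, are the double crossovers. Comparing them with the parentals, only the g allele has switched, so g is the middle locus and the order is m – g – dw.
Crossovers in the m–g interval produce the single-crossover classes m g dw and M G DW (108 + 96 = 204) plus the double crossovers (16).
RF(m–g) = (204 + 16) / 800 = 220/800 = 0.2750 → 27.5 cM.

27.5 cM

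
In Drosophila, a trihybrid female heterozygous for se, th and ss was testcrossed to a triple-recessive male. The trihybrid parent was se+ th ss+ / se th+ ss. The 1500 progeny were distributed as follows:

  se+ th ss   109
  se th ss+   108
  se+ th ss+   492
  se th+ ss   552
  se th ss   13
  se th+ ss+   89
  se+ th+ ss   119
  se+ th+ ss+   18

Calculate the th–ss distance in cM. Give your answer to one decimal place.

15.3 cM

The two rarest classes, se+ th+ ss+ and se th ss, are the double crossovers. Comparing them with the parentals, only the th allele has switched, so th is the middle locus and the order is ss – th – se.
Crossovers in the ss–th interval produce the single-crossover classes se+ th ss and se th+ ss+ (109 + 89 = 198) plus the double crossovers (31).
RF(ss–th) = (198 + 31) / 1500 = 229/1500 = 0.1527 → 15.3 cM.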